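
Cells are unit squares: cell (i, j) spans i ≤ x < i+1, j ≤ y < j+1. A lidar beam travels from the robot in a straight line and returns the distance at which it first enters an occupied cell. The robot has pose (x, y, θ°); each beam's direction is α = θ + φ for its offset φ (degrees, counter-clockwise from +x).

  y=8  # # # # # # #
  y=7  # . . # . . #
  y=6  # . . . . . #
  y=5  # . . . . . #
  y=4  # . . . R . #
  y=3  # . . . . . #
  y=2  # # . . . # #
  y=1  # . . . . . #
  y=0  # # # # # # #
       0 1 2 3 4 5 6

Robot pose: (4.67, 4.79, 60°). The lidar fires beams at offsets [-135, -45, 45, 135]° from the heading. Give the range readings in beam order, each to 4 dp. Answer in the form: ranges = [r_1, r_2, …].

ranges = [1.8531, 1.3769, 2.5887, 3.7995]

beam 1: φ=-135°, α=285°
  dir = (cos 285°, sin 285°) = (0.2588, -0.9659); from cell (4,4)
  next x-line at t=1.2750, next y-line at t=0.8179; Δt_x=3.8637, Δt_y=1.0353
    y: enter (4,3) at t=0.8179
    x: enter (5,3) at t=1.2750
    y: enter (5,2) at t=1.8531 ← occupied
  → r_1 = 1.8531
beam 2: φ=-45°, α=15°
  dir = (cos 15°, sin 15°) = (0.9659, 0.2588); from cell (4,4)
  next x-line at t=0.3416, next y-line at t=0.8114; Δt_x=1.0353, Δt_y=3.8637
    x: enter (5,4) at t=0.3416
    y: enter (5,5) at t=0.8114
    x: enter (6,5) at t=1.3769 ← occupied
  → r_2 = 1.3769
beam 3: φ=45°, α=105°
  dir = (cos 105°, sin 105°) = (-0.2588, 0.9659); from cell (4,4)
  next x-line at t=2.5887, next y-line at t=0.2174; Δt_x=3.8637, Δt_y=1.0353
    y: enter (4,5) at t=0.2174
    y: enter (4,6) at t=1.2527
    y: enter (4,7) at t=2.2880
    x: enter (3,7) at t=2.5887 ← occupied
  → r_3 = 2.5887
beam 4: φ=135°, α=195°
  dir = (cos 195°, sin 195°) = (-0.9659, -0.2588); from cell (4,4)
  next x-line at t=0.6936, next y-line at t=3.0523; Δt_x=1.0353, Δt_y=3.8637
    x: enter (3,4) at t=0.6936
    x: enter (2,4) at t=1.7289
    x: enter (1,4) at t=2.7642
    y: enter (1,3) at t=3.0523
    x: enter (0,3) at t=3.7995 ← occupied
  → r_4 = 3.7995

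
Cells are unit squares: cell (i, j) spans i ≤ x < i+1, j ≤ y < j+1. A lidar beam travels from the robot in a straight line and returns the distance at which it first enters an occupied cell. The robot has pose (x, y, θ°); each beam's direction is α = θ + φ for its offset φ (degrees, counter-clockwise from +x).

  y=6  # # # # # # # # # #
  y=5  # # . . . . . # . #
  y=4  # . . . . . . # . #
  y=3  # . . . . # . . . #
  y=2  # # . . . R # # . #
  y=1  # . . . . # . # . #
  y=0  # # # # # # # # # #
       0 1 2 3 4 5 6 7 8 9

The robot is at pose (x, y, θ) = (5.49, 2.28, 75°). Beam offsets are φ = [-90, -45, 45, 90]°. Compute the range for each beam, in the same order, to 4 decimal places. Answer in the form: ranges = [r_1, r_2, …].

beam 1: φ=-90°, α=345°
  cosα=0.9659 sinα=-0.2588 | (5,2) | tMaxX 0.5280 tMaxY 1.0818 | tΔX 1.0353 tΔY 3.8637
    t=0.5280 [x] (6,2) — stop
  → r_1 = 0.5280
beam 2: φ=-45°, α=30°
  cosα=0.8660 sinα=0.5000 | (5,2) | tMaxX 0.5889 tMaxY 1.4400 | tΔX 1.1547 tΔY 2.0000
    t=0.5889 [x] (6,2) — stop
  → r_2 = 0.5889
beam 3: φ=45°, α=120°
  cosα=-0.5000 sinα=0.8660 | (5,2) | tMaxX 0.9800 tMaxY 0.8314 | tΔX 2.0000 tΔY 1.1547
    t=0.8314 [y] (5,3) — stop
  → r_3 = 0.8314
beam 4: φ=90°, α=165°
  cosα=-0.9659 sinα=0.2588 | (5,2) | tMaxX 0.5073 tMaxY 2.7819 | tΔX 1.0353 tΔY 3.8637
    t=0.5073 [x] (4,2)
    t=1.5426 [x] (3,2)
    t=2.5778 [x] (2,2)
    t=2.7819 [y] (2,3)
    t=3.6131 [x] (1,3)
    t=4.6484 [x] (0,3) — stop
  → r_4 = 4.6484

ranges = [0.5280, 0.5889, 0.8314, 4.6484]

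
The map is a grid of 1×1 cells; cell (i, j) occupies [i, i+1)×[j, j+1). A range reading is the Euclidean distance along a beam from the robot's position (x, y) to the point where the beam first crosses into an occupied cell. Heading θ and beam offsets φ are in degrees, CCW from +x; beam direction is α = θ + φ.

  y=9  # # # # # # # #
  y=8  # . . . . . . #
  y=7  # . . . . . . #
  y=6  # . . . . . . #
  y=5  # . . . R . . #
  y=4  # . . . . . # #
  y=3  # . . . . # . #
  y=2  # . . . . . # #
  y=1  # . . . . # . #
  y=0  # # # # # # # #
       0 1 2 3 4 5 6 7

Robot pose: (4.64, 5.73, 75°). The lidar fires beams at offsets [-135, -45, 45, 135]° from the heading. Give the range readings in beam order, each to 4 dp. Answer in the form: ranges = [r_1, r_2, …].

beam 1: φ=-135°, α=300°
  cosα=0.5000 sinα=-0.8660 | (4,5) | tMaxX 0.7200 tMaxY 0.8429 | tΔX 2.0000 tΔY 1.1547
    t=0.7200 [x] (5,5)
    t=0.8429 [y] (5,4)
    t=1.9976 [y] (5,3) — stop
  → r_1 = 1.9976
beam 2: φ=-45°, α=30°
  cosα=0.8660 sinα=0.5000 | (4,5) | tMaxX 0.4157 tMaxY 0.5400 | tΔX 1.1547 tΔY 2.0000
    t=0.4157 [x] (5,5)
    t=0.5400 [y] (5,6)
    t=1.5704 [x] (6,6)
    t=2.5400 [y] (6,7)
    t=2.7251 [x] (7,7) — stop
  → r_2 = 2.7251
beam 3: φ=45°, α=120°
  cosα=-0.5000 sinα=0.8660 | (4,5) | tMaxX 1.2800 tMaxY 0.3118 | tΔX 2.0000 tΔY 1.1547
    t=0.3118 [y] (4,6)
    t=1.2800 [x] (3,6)
    t=1.4665 [y] (3,7)
    t=2.6212 [y] (3,8)
    t=3.2800 [x] (2,8)
    t=3.7759 [y] (2,9) — stop
  → r_3 = 3.7759
beam 4: φ=135°, α=210°
  cosα=-0.8660 sinα=-0.5000 | (4,5) | tMaxX 0.7390 tMaxY 1.4600 | tΔX 1.1547 tΔY 2.0000
    t=0.7390 [x] (3,5)
    t=1.4600 [y] (3,4)
    t=1.8937 [x] (2,4)
    t=3.0484 [x] (1,4)
    t=3.4600 [y] (1,3)
    t=4.2031 [x] (0,3) — stop
  → r_4 = 4.2031

ranges = [1.9976, 2.7251, 3.7759, 4.2031]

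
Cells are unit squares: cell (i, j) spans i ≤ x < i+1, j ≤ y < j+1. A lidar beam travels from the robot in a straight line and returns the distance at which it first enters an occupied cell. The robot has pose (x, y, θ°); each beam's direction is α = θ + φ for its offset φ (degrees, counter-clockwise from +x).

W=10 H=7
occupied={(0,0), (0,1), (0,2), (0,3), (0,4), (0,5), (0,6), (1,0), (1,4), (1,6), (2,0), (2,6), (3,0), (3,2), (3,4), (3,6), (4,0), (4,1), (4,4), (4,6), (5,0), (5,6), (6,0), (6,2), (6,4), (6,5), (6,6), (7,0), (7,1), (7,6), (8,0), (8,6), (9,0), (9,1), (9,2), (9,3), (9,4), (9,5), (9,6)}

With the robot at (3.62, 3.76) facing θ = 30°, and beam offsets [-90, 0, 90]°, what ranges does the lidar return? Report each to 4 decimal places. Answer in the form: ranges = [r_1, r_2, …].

beam 1: φ=-90°, α=300°
  d=(0.5000,-0.8660)  start (3,3)  tX=0.7600 tY=0.8776  stride 1/|dx|=2.0000 1/|dy|=1.1547
    cross x-line → (4,3), t=0.7600
    cross y-line → (4,2), t=0.8776
    cross y-line → (4,1), t=2.0323 (wall)
  → r_1 = 2.0323
beam 2: φ=0°, α=30°
  d=(0.8660,0.5000)  start (3,3)  tX=0.4388 tY=0.4800  stride 1/|dx|=1.1547 1/|dy|=2.0000
    cross x-line → (4,3), t=0.4388
    cross y-line → (4,4), t=0.4800 (wall)
  → r_2 = 0.4800
beam 3: φ=90°, α=120°
  d=(-0.5000,0.8660)  start (3,3)  tX=1.2400 tY=0.2771  stride 1/|dx|=2.0000 1/|dy|=1.1547
    cross y-line → (3,4), t=0.2771 (wall)
  → r_3 = 0.2771

ranges = [2.0323, 0.4800, 0.2771]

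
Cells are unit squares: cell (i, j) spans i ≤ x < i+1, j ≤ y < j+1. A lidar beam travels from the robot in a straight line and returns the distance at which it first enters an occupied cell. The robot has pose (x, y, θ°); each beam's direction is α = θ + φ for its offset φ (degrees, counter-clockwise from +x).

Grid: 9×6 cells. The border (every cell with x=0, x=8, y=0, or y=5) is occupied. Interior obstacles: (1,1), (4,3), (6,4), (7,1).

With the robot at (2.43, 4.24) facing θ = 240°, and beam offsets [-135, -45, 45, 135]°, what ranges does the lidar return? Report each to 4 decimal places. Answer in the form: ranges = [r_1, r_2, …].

beam 1: φ=-135°, α=105°
  d=(-0.2588,0.9659)  start (2,4)  tX=1.6614 tY=0.7868  stride 1/|dx|=3.8637 1/|dy|=1.0353
    cross y-line → (2,5), t=0.7868 (wall)
  → r_1 = 0.7868
beam 2: φ=-45°, α=195°
  d=(-0.9659,-0.2588)  start (2,4)  tX=0.4452 tY=0.9273  stride 1/|dx|=1.0353 1/|dy|=3.8637
    cross x-line → (1,4), t=0.4452
    cross y-line → (1,3), t=0.9273
    cross x-line → (0,3), t=1.4804 (wall)
  → r_2 = 1.4804
beam 3: φ=45°, α=285°
  d=(0.2588,-0.9659)  start (2,4)  tX=2.2023 tY=0.2485  stride 1/|dx|=3.8637 1/|dy|=1.0353
    cross y-line → (2,3), t=0.2485
    cross y-line → (2,2), t=1.2837
    cross x-line → (3,2), t=2.2023
    cross y-line → (3,1), t=2.3190
    cross y-line → (3,0), t=3.3543 (wall)
  → r_3 = 3.3543
beam 4: φ=135°, α=15°
  d=(0.9659,0.2588)  start (2,4)  tX=0.5901 tY=2.9364  stride 1/|dx|=1.0353 1/|dy|=3.8637
    cross x-line → (3,4), t=0.5901
    cross x-line → (4,4), t=1.6254
    cross x-line → (5,4), t=2.6607
    cross y-line → (5,5), t=2.9364 (wall)
  → r_4 = 2.9364

ranges = [0.7868, 1.4804, 3.3543, 2.9364]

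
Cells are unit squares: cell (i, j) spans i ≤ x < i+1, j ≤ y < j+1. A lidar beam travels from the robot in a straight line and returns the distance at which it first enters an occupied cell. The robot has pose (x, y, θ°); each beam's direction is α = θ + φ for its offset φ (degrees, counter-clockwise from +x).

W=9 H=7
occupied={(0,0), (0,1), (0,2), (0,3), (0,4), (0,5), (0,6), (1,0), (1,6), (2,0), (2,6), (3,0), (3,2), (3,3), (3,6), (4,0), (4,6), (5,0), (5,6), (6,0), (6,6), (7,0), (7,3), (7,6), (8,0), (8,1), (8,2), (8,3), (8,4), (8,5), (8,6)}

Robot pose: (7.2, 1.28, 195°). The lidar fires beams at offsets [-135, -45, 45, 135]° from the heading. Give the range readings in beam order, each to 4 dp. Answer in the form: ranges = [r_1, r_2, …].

ranges = [1.6000, 3.6950, 0.3233, 0.5600]

beam 1: φ=-135°, α=60°
  d=(0.5000,0.8660)  start (7,1)  tX=1.6000 tY=0.8314  stride 1/|dx|=2.0000 1/|dy|=1.1547
    cross y-line → (7,2), t=0.8314
    cross x-line → (8,2), t=1.6000 (wall)
  → r_1 = 1.6000
beam 2: φ=-45°, α=150°
  d=(-0.8660,0.5000)  start (7,1)  tX=0.2309 tY=1.4400  stride 1/|dx|=1.1547 1/|dy|=2.0000
    cross x-line → (6,1), t=0.2309
    cross x-line → (5,1), t=1.3856
    cross y-line → (5,2), t=1.4400
    cross x-line → (4,2), t=2.5403
    cross y-line → (4,3), t=3.4400
    cross x-line → (3,3), t=3.6950 (wall)
  → r_2 = 3.6950
beam 3: φ=45°, α=240°
  d=(-0.5000,-0.8660)  start (7,1)  tX=0.4000 tY=0.3233  stride 1/|dx|=2.0000 1/|dy|=1.1547
    cross y-line → (7,0), t=0.3233 (wall)
  → r_3 = 0.3233
beam 4: φ=135°, α=330°
  d=(0.8660,-0.5000)  start (7,1)  tX=0.9238 tY=0.5600  stride 1/|dx|=1.1547 1/|dy|=2.0000
    cross y-line → (7,0), t=0.5600 (wall)
  → r_4 = 0.5600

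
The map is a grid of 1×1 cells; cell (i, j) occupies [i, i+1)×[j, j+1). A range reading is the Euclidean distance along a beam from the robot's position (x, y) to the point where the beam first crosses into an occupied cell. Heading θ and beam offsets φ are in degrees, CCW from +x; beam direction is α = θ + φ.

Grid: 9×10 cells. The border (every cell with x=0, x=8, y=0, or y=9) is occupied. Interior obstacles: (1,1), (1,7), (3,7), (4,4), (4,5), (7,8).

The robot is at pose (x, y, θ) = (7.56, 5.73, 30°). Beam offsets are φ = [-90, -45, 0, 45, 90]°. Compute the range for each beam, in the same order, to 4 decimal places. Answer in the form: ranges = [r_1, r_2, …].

beam 1: φ=-90°, α=300°
  d=(0.5000,-0.8660)  start (7,5)  tX=0.8800 tY=0.8429  stride 1/|dx|=2.0000 1/|dy|=1.1547
    cross y-line → (7,4), t=0.8429
    cross x-line → (8,4), t=0.8800 (wall)
  → r_1 = 0.8800
beam 2: φ=-45°, α=345°
  d=(0.9659,-0.2588)  start (7,5)  tX=0.4555 tY=2.8205  stride 1/|dx|=1.0353 1/|dy|=3.8637
    cross x-line → (8,5), t=0.4555 (wall)
  → r_2 = 0.4555
beam 3: φ=0°, α=30°
  d=(0.8660,0.5000)  start (7,5)  tX=0.5081 tY=0.5400  stride 1/|dx|=1.1547 1/|dy|=2.0000
    cross x-line → (8,5), t=0.5081 (wall)
  → r_3 = 0.5081
beam 4: φ=45°, α=75°
  d=(0.2588,0.9659)  start (7,5)  tX=1.7000 tY=0.2795  stride 1/|dx|=3.8637 1/|dy|=1.0353
    cross y-line → (7,6), t=0.2795
    cross y-line → (7,7), t=1.3148
    cross x-line → (8,7), t=1.7000 (wall)
  → r_4 = 1.7000
beam 5: φ=90°, α=120°
  d=(-0.5000,0.8660)  start (7,5)  tX=1.1200 tY=0.3118  stride 1/|dx|=2.0000 1/|dy|=1.1547
    cross y-line → (7,6), t=0.3118
    cross x-line → (6,6), t=1.1200
    cross y-line → (6,7), t=1.4665
    cross y-line → (6,8), t=2.6212
    cross x-line → (5,8), t=3.1200
    cross y-line → (5,9), t=3.7759 (wall)
  → r_5 = 3.7759

ranges = [0.8800, 0.4555, 0.5081, 1.7000, 3.7759]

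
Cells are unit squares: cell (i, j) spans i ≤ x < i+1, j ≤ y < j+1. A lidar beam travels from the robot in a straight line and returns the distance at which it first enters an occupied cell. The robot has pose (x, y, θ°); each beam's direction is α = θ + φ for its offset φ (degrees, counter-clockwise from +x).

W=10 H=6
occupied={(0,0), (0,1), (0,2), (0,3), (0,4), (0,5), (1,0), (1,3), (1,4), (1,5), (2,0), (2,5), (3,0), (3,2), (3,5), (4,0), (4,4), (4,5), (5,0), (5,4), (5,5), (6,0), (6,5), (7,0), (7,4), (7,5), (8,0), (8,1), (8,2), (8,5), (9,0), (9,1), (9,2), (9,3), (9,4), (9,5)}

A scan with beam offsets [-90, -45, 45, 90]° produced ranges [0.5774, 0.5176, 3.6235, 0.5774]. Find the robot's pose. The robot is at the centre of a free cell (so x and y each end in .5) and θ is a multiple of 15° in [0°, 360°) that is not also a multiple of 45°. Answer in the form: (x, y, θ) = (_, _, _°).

Candidates: 24 free-cell centres × 16 headings = 384 poses. Raycast each; keep the one whose scan matches to 4 dp.
  (6.5, 1.5, 195°): beam 1 = 2.5882 ≠ 0.5774 ✗
  (2.5, 1.5, 165°): beam 1 = 3.6235 ≠ 0.5774 ✗
  (5.5, 1.5, 105°): beam 1 = 2.5882 ≠ 0.5774 ✗
  …
  (6.5, 4.5, 240°): r_1=0.5774, r_2=0.5176, r_3=3.6235, r_4=0.5774 — all match ✓
Only this pose fits every beam.

(x, y, θ) = (6.5, 4.5, 240°)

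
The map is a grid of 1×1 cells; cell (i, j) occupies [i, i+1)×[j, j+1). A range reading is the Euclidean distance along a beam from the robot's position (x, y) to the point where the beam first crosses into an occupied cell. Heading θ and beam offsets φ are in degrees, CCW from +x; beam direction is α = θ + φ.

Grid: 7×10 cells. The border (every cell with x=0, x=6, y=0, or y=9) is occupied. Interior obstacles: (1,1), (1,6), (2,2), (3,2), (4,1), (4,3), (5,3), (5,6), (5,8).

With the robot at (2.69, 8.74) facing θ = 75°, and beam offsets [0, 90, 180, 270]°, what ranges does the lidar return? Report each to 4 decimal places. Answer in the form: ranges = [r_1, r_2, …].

ranges = [0.2692, 1.0046, 2.6660, 2.3915]

beam 1: φ=0°, α=75°
  direction (0.2588, 0.9659); cell (2,8); t to first gridline: x 1.1977, y 0.2692 (then +3.8637 / +1.0353)
    (2,9) via y @ 0.2692  # hit
  → r_1 = 0.2692
beam 2: φ=90°, α=165°
  direction (-0.9659, 0.2588); cell (2,8); t to first gridline: x 0.7143, y 1.0046 (then +1.0353 / +3.8637)
    (1,8) via x @ 0.7143
    (1,9) via y @ 1.0046  # hit
  → r_2 = 1.0046
beam 3: φ=180°, α=255°
  direction (-0.2588, -0.9659); cell (2,8); t to first gridline: x 2.6660, y 0.7661 (then +3.8637 / +1.0353)
    (2,7) via y @ 0.7661
    (2,6) via y @ 1.8014
    (1,6) via x @ 2.6660  # hit
  → r_3 = 2.6660
beam 4: φ=270°, α=345°
  direction (0.9659, -0.2588); cell (2,8); t to first gridline: x 0.3209, y 2.8591 (then +1.0353 / +3.8637)
    (3,8) via x @ 0.3209
    (4,8) via x @ 1.3562
    (5,8) via x @ 2.3915  # hit
  → r_4 = 2.3915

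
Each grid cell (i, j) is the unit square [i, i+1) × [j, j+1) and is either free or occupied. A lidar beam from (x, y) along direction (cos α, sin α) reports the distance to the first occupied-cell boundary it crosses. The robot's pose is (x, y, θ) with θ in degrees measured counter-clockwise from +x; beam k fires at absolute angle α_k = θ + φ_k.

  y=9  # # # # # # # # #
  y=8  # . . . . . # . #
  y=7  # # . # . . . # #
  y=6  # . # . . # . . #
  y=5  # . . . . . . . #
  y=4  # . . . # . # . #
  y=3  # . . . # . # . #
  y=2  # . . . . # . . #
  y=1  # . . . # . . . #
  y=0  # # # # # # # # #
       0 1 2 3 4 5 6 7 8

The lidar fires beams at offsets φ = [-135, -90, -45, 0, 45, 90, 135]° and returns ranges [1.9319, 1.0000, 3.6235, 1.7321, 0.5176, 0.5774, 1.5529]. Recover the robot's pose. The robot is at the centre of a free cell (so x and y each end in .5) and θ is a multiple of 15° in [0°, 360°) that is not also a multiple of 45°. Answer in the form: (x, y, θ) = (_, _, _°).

(x, y, θ) = (6.5, 5.5, 210°)

The pose lattice has 44·16 = 704 candidates. Test each by forward raycasting.
  (2.5, 4.5, 195°): beam 1 = 2.8868 ≠ 1.9319 ✗
  (4.5, 7.5, 330°): beam 1 = 0.5176 ≠ 1.9319 ✗
  (2.5, 1.5, 240°): beam 1 = 5.6940 ≠ 1.9319 ✗
  (7.5, 8.5, 75°): beam 1 = 0.5774 ≠ 1.9319 ✗
  …
  (6.5, 5.5, 210°): r_1=1.9319, r_2=1.0000, r_3=3.6235, r_4=1.7321, r_5=0.5176, r_6=0.5774, r_7=1.5529 — all match ✓
Unique over the lattice → pose = (6.5, 5.5, 210°).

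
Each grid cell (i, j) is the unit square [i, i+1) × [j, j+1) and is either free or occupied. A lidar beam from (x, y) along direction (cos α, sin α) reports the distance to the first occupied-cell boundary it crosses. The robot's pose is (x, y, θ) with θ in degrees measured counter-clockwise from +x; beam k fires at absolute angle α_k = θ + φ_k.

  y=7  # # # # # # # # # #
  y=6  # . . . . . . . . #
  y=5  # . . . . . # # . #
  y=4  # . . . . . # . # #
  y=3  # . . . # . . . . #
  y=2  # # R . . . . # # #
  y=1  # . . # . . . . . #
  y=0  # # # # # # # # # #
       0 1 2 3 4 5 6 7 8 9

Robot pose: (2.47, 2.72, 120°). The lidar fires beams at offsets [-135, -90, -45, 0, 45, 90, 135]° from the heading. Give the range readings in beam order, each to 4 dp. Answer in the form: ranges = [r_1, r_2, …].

beam 1: φ=-135°, α=345°
  direction (0.9659, -0.2588); cell (2,2); t to first gridline: x 0.5487, y 2.7819 (then +1.0353 / +3.8637)
    (3,2) via x @ 0.5487
    (4,2) via x @ 1.5840
    (5,2) via x @ 2.6192
    (5,1) via y @ 2.7819
    (6,1) via x @ 3.6545
    (7,1) via x @ 4.6898
    (8,1) via x @ 5.7251
    (8,0) via y @ 6.6456  # hit
  → r_1 = 6.6456
beam 2: φ=-90°, α=30°
  direction (0.8660, 0.5000); cell (2,2); t to first gridline: x 0.6120, y 0.5600 (then +1.1547 / +2.0000)
    (2,3) via y @ 0.5600
    (3,3) via x @ 0.6120
    (4,3) via x @ 1.7667  # hit
  → r_2 = 1.7667
beam 3: φ=-45°, α=75°
  direction (0.2588, 0.9659); cell (2,2); t to first gridline: x 2.0478, y 0.2899 (then +3.8637 / +1.0353)
    (2,3) via y @ 0.2899
    (2,4) via y @ 1.3252
    (3,4) via x @ 2.0478
    (3,5) via y @ 2.3604
    (3,6) via y @ 3.3957
    (3,7) via y @ 4.4310  # hit
  → r_3 = 4.4310
beam 4: φ=0°, α=120°
  direction (-0.5000, 0.8660); cell (2,2); t to first gridline: x 0.9400, y 0.3233 (then +2.0000 / +1.1547)
    (2,3) via y @ 0.3233
    (1,3) via x @ 0.9400
    (1,4) via y @ 1.4780
    (1,5) via y @ 2.6327
    (0,5) via x @ 2.9400  # hit
  → r_4 = 2.9400
beam 5: φ=45°, α=165°
  direction (-0.9659, 0.2588); cell (2,2); t to first gridline: x 0.4866, y 1.0818 (then +1.0353 / +3.8637)
    (1,2) via x @ 0.4866  # hit
  → r_5 = 0.4866
beam 6: φ=90°, α=210°
  direction (-0.8660, -0.5000); cell (2,2); t to first gridline: x 0.5427, y 1.4400 (then +1.1547 / +2.0000)
    (1,2) via x @ 0.5427  # hit
  → r_6 = 0.5427
beam 7: φ=135°, α=255°
  direction (-0.2588, -0.9659); cell (2,2); t to first gridline: x 1.8159, y 0.7454 (then +3.8637 / +1.0353)
    (2,1) via y @ 0.7454
    (2,0) via y @ 1.7807  # hit
  → r_7 = 1.7807

ranges = [6.6456, 1.7667, 4.4310, 2.9400, 0.4866, 0.5427, 1.7807]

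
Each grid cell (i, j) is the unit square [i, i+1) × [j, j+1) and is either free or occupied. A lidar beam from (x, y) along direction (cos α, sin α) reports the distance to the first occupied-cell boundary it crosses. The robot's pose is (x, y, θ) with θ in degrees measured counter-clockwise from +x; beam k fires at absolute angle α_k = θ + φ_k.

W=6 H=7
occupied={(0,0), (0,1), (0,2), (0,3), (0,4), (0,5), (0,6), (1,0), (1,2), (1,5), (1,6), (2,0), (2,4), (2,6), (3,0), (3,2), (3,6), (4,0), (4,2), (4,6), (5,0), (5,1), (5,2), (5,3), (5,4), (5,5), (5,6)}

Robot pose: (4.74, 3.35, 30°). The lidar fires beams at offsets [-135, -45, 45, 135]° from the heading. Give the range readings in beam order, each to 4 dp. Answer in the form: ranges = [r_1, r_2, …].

beam 1: φ=-135°, α=255°
  d=(-0.2588,-0.9659)  start (4,3)  tX=2.8591 tY=0.3623  stride 1/|dx|=3.8637 1/|dy|=1.0353
    cross y-line → (4,2), t=0.3623 (wall)
  → r_1 = 0.3623
beam 2: φ=-45°, α=345°
  d=(0.9659,-0.2588)  start (4,3)  tX=0.2692 tY=1.3523  stride 1/|dx|=1.0353 1/|dy|=3.8637
    cross x-line → (5,3), t=0.2692 (wall)
  → r_2 = 0.2692
beam 3: φ=45°, α=75°
  d=(0.2588,0.9659)  start (4,3)  tX=1.0046 tY=0.6729  stride 1/|dx|=3.8637 1/|dy|=1.0353
    cross y-line → (4,4), t=0.6729
    cross x-line → (5,4), t=1.0046 (wall)
  → r_3 = 1.0046
beam 4: φ=135°, α=165°
  d=(-0.9659,0.2588)  start (4,3)  tX=0.7661 tY=2.5114  stride 1/|dx|=1.0353 1/|dy|=3.8637
    cross x-line → (3,3), t=0.7661
    cross x-line → (2,3), t=1.8014
    cross y-line → (2,4), t=2.5114 (wall)
  → r_4 = 2.5114

ranges = [0.3623, 0.2692, 1.0046, 2.5114]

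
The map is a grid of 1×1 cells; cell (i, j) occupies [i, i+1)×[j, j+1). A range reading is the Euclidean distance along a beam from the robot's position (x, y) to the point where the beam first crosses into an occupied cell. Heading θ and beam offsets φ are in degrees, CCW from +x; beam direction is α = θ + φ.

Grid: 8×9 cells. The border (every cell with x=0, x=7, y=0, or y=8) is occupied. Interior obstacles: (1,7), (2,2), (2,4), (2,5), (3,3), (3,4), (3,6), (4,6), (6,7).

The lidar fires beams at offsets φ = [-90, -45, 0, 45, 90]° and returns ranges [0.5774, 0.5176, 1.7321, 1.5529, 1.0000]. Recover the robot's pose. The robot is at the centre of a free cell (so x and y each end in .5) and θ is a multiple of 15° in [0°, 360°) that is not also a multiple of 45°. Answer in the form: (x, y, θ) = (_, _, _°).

(x, y, θ) = (2.5, 6.5, 60°)

The pose lattice has 33·16 = 528 candidates. Test each by forward raycasting.
  (5.5, 4.5, 330°): beam 1 = 4.0415 ≠ 0.5774 ✗
  (1.5, 6.5, 30°): beam 1 = 1.0000 ≠ 0.5774 ✗
  (5.5, 4.5, 255°): beam 1 = 1.5529 ≠ 0.5774 ✗
  (3.5, 2.5, 255°): beam 1 = 0.5176 ≠ 0.5774 ✗
  (1.5, 5.5, 75°): beam 1 = 0.5176 ≠ 0.5774 ✗
  …
  (2.5, 6.5, 60°): r_1=0.5774, r_2=0.5176, r_3=1.7321, r_4=1.5529, r_5=1.0000 — all match ✓
Unique over the lattice → pose = (2.5, 6.5, 60°).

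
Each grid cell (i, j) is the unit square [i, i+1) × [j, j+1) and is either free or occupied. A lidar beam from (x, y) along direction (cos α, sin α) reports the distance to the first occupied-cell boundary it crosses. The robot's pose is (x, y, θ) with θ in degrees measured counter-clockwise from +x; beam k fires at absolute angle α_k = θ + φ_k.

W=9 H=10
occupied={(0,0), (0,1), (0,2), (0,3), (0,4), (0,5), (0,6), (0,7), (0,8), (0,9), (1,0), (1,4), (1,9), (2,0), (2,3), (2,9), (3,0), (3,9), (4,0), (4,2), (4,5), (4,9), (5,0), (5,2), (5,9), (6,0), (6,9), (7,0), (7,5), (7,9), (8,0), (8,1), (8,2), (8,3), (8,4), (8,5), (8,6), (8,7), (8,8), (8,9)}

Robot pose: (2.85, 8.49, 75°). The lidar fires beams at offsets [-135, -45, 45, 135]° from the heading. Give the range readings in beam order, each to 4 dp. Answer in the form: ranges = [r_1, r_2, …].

ranges = [2.8752, 1.0200, 0.5889, 2.1362]

beam 1: φ=-135°, α=300°
  cosα=0.5000 sinα=-0.8660 | (2,8) | tMaxX 0.3000 tMaxY 0.5658 | tΔX 2.0000 tΔY 1.1547
    t=0.3000 [x] (3,8)
    t=0.5658 [y] (3,7)
    t=1.7205 [y] (3,6)
    t=2.3000 [x] (4,6)
    t=2.8752 [y] (4,5) — stop
  → r_1 = 2.8752
beam 2: φ=-45°, α=30°
  cosα=0.8660 sinα=0.5000 | (2,8) | tMaxX 0.1732 tMaxY 1.0200 | tΔX 1.1547 tΔY 2.0000
    t=0.1732 [x] (3,8)
    t=1.0200 [y] (3,9) — stop
  → r_2 = 1.0200
beam 3: φ=45°, α=120°
  cosα=-0.5000 sinα=0.8660 | (2,8) | tMaxX 1.7000 tMaxY 0.5889 | tΔX 2.0000 tΔY 1.1547
    t=0.5889 [y] (2,9) — stop
  → r_3 = 0.5889
beam 4: φ=135°, α=210°
  cosα=-0.8660 sinα=-0.5000 | (2,8) | tMaxX 0.9815 tMaxY 0.9800 | tΔX 1.1547 tΔY 2.0000
    t=0.9800 [y] (2,7)
    t=0.9815 [x] (1,7)
    t=2.1362 [x] (0,7) — stop
  → r_4 = 2.1362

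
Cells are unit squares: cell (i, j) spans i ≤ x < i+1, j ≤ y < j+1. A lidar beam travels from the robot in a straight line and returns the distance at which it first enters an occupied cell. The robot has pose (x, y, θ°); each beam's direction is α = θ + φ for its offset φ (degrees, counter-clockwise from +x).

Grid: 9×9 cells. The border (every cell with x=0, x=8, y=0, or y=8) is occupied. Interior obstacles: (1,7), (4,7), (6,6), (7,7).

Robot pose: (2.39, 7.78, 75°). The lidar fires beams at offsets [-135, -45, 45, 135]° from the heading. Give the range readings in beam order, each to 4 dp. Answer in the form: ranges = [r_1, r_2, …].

ranges = [7.8289, 0.4400, 0.2540, 0.4503]

beam 1: φ=-135°, α=300°
  direction (0.5000, -0.8660); cell (2,7); t to first gridline: x 1.2200, y 0.9007 (then +2.0000 / +1.1547)
    (2,6) via y @ 0.9007
    (3,6) via x @ 1.2200
    (3,5) via y @ 2.0554
    (3,4) via y @ 3.2101
    (4,4) via x @ 3.2200
    (4,3) via y @ 4.3648
    (5,3) via x @ 5.2200
    (5,2) via y @ 5.5195
    (5,1) via y @ 6.6742
    (6,1) via x @ 7.2200
    (6,0) via y @ 7.8289  # hit
  → r_1 = 7.8289
beam 2: φ=-45°, α=30°
  direction (0.8660, 0.5000); cell (2,7); t to first gridline: x 0.7044, y 0.4400 (then +1.1547 / +2.0000)
    (2,8) via y @ 0.4400  # hit
  → r_2 = 0.4400
beam 3: φ=45°, α=120°
  direction (-0.5000, 0.8660); cell (2,7); t to first gridline: x 0.7800, y 0.2540 (then +2.0000 / +1.1547)
    (2,8) via y @ 0.2540  # hit
  → r_3 = 0.2540
beam 4: φ=135°, α=210°
  direction (-0.8660, -0.5000); cell (2,7); t to first gridline: x 0.4503, y 1.5600 (then +1.1547 / +2.0000)
    (1,7) via x @ 0.4503  # hit
  → r_4 = 0.4503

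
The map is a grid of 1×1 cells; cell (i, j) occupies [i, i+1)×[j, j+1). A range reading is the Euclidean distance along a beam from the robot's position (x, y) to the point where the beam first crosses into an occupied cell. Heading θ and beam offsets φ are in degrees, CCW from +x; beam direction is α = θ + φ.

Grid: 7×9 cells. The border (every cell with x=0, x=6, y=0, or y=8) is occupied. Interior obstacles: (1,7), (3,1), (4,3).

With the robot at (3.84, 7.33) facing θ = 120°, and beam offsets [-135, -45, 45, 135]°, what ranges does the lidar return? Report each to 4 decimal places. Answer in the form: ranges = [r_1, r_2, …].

ranges = [2.2362, 0.6936, 1.9049, 6.5533]

beam 1: φ=-135°, α=345°
  dir = (cos 345°, sin 345°) = (0.9659, -0.2588); from cell (3,7)
  next x-line at t=0.1656, next y-line at t=1.2750; Δt_x=1.0353, Δt_y=3.8637
    x: enter (4,7) at t=0.1656
    x: enter (5,7) at t=1.2009
    y: enter (5,6) at t=1.2750
    x: enter (6,6) at t=2.2362 ← occupied
  → r_1 = 2.2362
beam 2: φ=-45°, α=75°
  dir = (cos 75°, sin 75°) = (0.2588, 0.9659); from cell (3,7)
  next x-line at t=0.6182, next y-line at t=0.6936; Δt_x=3.8637, Δt_y=1.0353
    x: enter (4,7) at t=0.6182
    y: enter (4,8) at t=0.6936 ← occupied
  → r_2 = 0.6936
beam 3: φ=45°, α=165°
  dir = (cos 165°, sin 165°) = (-0.9659, 0.2588); from cell (3,7)
  next x-line at t=0.8696, next y-line at t=2.5887; Δt_x=1.0353, Δt_y=3.8637
    x: enter (2,7) at t=0.8696
    x: enter (1,7) at t=1.9049 ← occupied
  → r_3 = 1.9049
beam 4: φ=135°, α=255°
  dir = (cos 255°, sin 255°) = (-0.2588, -0.9659); from cell (3,7)
  next x-line at t=3.2455, next y-line at t=0.3416; Δt_x=3.8637, Δt_y=1.0353
    y: enter (3,6) at t=0.3416
    y: enter (3,5) at t=1.3769
    y: enter (3,4) at t=2.4122
    x: enter (2,4) at t=3.2455
    y: enter (2,3) at t=3.4475
    y: enter (2,2) at t=4.4827
    y: enter (2,1) at t=5.5180
    y: enter (2,0) at t=6.5533 ← occupied
  → r_4 = 6.5533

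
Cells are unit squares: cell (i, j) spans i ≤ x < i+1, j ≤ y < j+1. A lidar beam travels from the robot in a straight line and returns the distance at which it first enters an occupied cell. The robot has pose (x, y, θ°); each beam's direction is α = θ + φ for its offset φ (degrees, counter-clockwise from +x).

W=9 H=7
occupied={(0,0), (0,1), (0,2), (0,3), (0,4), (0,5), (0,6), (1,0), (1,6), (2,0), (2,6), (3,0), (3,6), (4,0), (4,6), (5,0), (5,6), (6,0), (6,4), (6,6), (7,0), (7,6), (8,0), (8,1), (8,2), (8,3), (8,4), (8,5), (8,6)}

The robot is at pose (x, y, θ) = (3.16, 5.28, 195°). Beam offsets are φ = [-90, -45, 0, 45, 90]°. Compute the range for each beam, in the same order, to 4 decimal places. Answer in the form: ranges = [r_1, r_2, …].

ranges = [0.7454, 1.4400, 2.2362, 4.3200, 4.4310]

beam 1: φ=-90°, α=105°
  cosα=-0.2588 sinα=0.9659 | (3,5) | tMaxX 0.6182 tMaxY 0.7454 | tΔX 3.8637 tΔY 1.0353
    t=0.6182 [x] (2,5)
    t=0.7454 [y] (2,6) — stop
  → r_1 = 0.7454
beam 2: φ=-45°, α=150°
  cosα=-0.8660 sinα=0.5000 | (3,5) | tMaxX 0.1848 tMaxY 1.4400 | tΔX 1.1547 tΔY 2.0000
    t=0.1848 [x] (2,5)
    t=1.3395 [x] (1,5)
    t=1.4400 [y] (1,6) — stop
  → r_2 = 1.4400
beam 3: φ=0°, α=195°
  cosα=-0.9659 sinα=-0.2588 | (3,5) | tMaxX 0.1656 tMaxY 1.0818 | tΔX 1.0353 tΔY 3.8637
    t=0.1656 [x] (2,5)
    t=1.0818 [y] (2,4)
    t=1.2009 [x] (1,4)
    t=2.2362 [x] (0,4) — stop
  → r_3 = 2.2362
beam 4: φ=45°, α=240°
  cosα=-0.5000 sinα=-0.8660 | (3,5) | tMaxX 0.3200 tMaxY 0.3233 | tΔX 2.0000 tΔY 1.1547
    t=0.3200 [x] (2,5)
    t=0.3233 [y] (2,4)
    t=1.4780 [y] (2,3)
    t=2.3200 [x] (1,3)
    t=2.6327 [y] (1,2)
    t=3.7874 [y] (1,1)
    t=4.3200 [x] (0,1) — stop
  → r_4 = 4.3200
beam 5: φ=90°, α=285°
  cosα=0.2588 sinα=-0.9659 | (3,5) | tMaxX 3.2455 tMaxY 0.2899 | tΔX 3.8637 tΔY 1.0353
    t=0.2899 [y] (3,4)
    t=1.3252 [y] (3,3)
    t=2.3604 [y] (3,2)
    t=3.2455 [x] (4,2)
    t=3.3957 [y] (4,1)
    t=4.4310 [y] (4,0) — stop
  → r_5 = 4.4310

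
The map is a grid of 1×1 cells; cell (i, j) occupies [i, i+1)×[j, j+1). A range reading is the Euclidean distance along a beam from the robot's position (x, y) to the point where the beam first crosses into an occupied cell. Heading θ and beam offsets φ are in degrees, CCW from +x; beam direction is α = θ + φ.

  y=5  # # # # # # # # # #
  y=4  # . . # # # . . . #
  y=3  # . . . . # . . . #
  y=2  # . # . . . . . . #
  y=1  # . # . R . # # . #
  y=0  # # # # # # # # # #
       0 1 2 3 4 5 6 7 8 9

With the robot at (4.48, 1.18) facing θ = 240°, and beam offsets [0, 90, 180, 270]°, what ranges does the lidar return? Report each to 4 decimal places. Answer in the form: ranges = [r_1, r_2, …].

ranges = [0.2078, 0.3600, 2.1016, 1.7090]

beam 1: φ=0°, α=240°
  dir = (cos 240°, sin 240°) = (-0.5000, -0.8660); from cell (4,1)
  next x-line at t=0.9600, next y-line at t=0.2078; Δt_x=2.0000, Δt_y=1.1547
    y: enter (4,0) at t=0.2078 ← occupied
  → r_1 = 0.2078
beam 2: φ=90°, α=330°
  dir = (cos 330°, sin 330°) = (0.8660, -0.5000); from cell (4,1)
  next x-line at t=0.6004, next y-line at t=0.3600; Δt_x=1.1547, Δt_y=2.0000
    y: enter (4,0) at t=0.3600 ← occupied
  → r_2 = 0.3600
beam 3: φ=180°, α=60°
  dir = (cos 60°, sin 60°) = (0.5000, 0.8660); from cell (4,1)
  next x-line at t=1.0400, next y-line at t=0.9469; Δt_x=2.0000, Δt_y=1.1547
    y: enter (4,2) at t=0.9469
    x: enter (5,2) at t=1.0400
    y: enter (5,3) at t=2.1016 ← occupied
  → r_3 = 2.1016
beam 4: φ=270°, α=150°
  dir = (cos 150°, sin 150°) = (-0.8660, 0.5000); from cell (4,1)
  next x-line at t=0.5543, next y-line at t=1.6400; Δt_x=1.1547, Δt_y=2.0000
    x: enter (3,1) at t=0.5543
    y: enter (3,2) at t=1.6400
    x: enter (2,2) at t=1.7090 ← occupied
  → r_4 = 1.7090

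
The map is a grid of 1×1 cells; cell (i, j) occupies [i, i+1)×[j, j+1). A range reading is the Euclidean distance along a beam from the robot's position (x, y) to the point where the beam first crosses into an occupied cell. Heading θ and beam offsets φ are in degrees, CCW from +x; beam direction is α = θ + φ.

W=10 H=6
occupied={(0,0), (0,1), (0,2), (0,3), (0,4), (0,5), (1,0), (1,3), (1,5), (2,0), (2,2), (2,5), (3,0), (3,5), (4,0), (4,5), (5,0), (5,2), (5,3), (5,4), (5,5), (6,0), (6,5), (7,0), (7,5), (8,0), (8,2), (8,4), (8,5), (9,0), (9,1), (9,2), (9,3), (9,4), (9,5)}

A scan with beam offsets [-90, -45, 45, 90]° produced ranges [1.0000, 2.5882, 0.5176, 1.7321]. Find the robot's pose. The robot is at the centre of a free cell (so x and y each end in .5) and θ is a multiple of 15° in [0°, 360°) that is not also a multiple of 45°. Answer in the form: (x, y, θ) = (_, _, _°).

The pose lattice has 25·16 = 400 candidates. Test each by forward raycasting.
  (1.5, 1.5, 195°): beam 1 = 1.5529 ≠ 1.0000 ✗
  (2.5, 1.5, 120°): beam 1 = 2.8868 ≠ 1.0000 ✗
  (1.5, 4.5, 285°): beam 1 = 0.5176 ≠ 1.0000 ✗
  (1.5, 2.5, 105°): beam 1 = 0.5176 ≠ 1.0000 ✗
  …
  (2.5, 1.5, 60°): r_1=1.0000, r_2=2.5882, r_3=0.5176, r_4=1.7321 — all match ✓
No second candidate reproduces the full scan.

(x, y, θ) = (2.5, 1.5, 60°)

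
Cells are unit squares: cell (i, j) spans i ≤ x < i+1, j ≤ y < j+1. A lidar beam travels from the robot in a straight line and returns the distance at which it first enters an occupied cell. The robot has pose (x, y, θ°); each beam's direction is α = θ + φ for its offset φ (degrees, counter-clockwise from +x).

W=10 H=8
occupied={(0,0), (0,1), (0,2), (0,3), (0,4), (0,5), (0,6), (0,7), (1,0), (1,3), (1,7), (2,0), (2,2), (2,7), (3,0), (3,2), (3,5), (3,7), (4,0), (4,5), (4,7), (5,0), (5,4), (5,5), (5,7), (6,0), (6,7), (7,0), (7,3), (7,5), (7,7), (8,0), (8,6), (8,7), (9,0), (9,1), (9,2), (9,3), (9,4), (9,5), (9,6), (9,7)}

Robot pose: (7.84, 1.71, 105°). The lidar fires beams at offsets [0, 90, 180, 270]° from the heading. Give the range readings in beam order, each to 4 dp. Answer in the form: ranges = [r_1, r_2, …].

beam 1: φ=0°, α=105°
  d=(-0.2588,0.9659)  start (7,1)  tX=3.2455 tY=0.3002  stride 1/|dx|=3.8637 1/|dy|=1.0353
    cross y-line → (7,2), t=0.3002
    cross y-line → (7,3), t=1.3355 (wall)
  → r_1 = 1.3355
beam 2: φ=90°, α=195°
  d=(-0.9659,-0.2588)  start (7,1)  tX=0.8696 tY=2.7432  stride 1/|dx|=1.0353 1/|dy|=3.8637
    cross x-line → (6,1), t=0.8696
    cross x-line → (5,1), t=1.9049
    cross y-line → (5,0), t=2.7432 (wall)
  → r_2 = 2.7432
beam 3: φ=180°, α=285°
  d=(0.2588,-0.9659)  start (7,1)  tX=0.6182 tY=0.7350  stride 1/|dx|=3.8637 1/|dy|=1.0353
    cross x-line → (8,1), t=0.6182
    cross y-line → (8,0), t=0.7350 (wall)
  → r_3 = 0.7350
beam 4: φ=270°, α=15°
  d=(0.9659,0.2588)  start (7,1)  tX=0.1656 tY=1.1205  stride 1/|dx|=1.0353 1/|dy|=3.8637
    cross x-line → (8,1), t=0.1656
    cross y-line → (8,2), t=1.1205
    cross x-line → (9,2), t=1.2009 (wall)
  → r_4 = 1.2009

ranges = [1.3355, 2.7432, 0.7350, 1.2009]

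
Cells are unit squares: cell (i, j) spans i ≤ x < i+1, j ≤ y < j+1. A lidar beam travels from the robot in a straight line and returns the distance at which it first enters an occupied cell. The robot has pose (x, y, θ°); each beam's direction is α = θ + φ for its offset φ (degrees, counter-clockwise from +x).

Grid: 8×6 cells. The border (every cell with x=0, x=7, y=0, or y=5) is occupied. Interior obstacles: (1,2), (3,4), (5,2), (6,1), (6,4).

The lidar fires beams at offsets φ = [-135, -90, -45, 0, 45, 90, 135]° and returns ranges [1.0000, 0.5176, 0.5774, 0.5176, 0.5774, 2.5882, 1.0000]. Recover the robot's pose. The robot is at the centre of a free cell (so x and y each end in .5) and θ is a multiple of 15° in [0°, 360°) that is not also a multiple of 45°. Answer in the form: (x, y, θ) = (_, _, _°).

(x, y, θ) = (6.5, 3.5, 75°)

Candidates: 19 free-cell centres × 16 headings = 304 poses. Raycast each; keep the one whose scan matches to 4 dp.
  (1.5, 1.5, 15°): beam 1 = 0.5774 ≠ 1.0000 ✗
  (3.5, 1.5, 285°): beam 1 = 1.7321 ≠ 1.0000 ✗
  (1.5, 3.5, 105°): beam 1 = 5.0000 ≠ 1.0000 ✗
  (4.5, 3.5, 300°): beam 1 = 3.6235 ≠ 1.0000 ✗
  (3.5, 1.5, 75°): beam 1 = 0.5774 ≠ 1.0000 ✗
  …
  (6.5, 3.5, 75°): r_1=1.0000, r_2=0.5176, r_3=0.5774, r_4=0.5176, r_5=0.5774, r_6=2.5882, r_7=1.0000 — all match ✓
Unique over the lattice → pose = (6.5, 3.5, 75°).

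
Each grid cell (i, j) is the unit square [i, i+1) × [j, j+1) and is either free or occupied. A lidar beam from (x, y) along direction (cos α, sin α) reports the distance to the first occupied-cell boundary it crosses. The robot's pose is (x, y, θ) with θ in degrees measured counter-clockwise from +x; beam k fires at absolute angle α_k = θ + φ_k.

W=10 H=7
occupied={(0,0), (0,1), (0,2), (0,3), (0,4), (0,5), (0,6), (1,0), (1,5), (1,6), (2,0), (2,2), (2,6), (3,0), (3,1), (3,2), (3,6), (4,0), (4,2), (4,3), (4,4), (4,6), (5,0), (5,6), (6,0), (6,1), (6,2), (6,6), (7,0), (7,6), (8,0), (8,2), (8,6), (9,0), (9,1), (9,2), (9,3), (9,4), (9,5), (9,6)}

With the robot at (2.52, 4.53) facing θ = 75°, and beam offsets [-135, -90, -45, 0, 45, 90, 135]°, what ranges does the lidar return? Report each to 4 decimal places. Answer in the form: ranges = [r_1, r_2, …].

beam 1: φ=-135°, α=300°
  cosα=0.5000 sinα=-0.8660 | (2,4) | tMaxX 0.9600 tMaxY 0.6120 | tΔX 2.0000 tΔY 1.1547
    t=0.6120 [y] (2,3)
    t=0.9600 [x] (3,3)
    t=1.7667 [y] (3,2) — stop
  → r_1 = 1.7667
beam 2: φ=-90°, α=345°
  cosα=0.9659 sinα=-0.2588 | (2,4) | tMaxX 0.4969 tMaxY 2.0478 | tΔX 1.0353 tΔY 3.8637
    t=0.4969 [x] (3,4)
    t=1.5322 [x] (4,4) — stop
  → r_2 = 1.5322
beam 3: φ=-45°, α=30°
  cosα=0.8660 sinα=0.5000 | (2,4) | tMaxX 0.5543 tMaxY 0.9400 | tΔX 1.1547 tΔY 2.0000
    t=0.5543 [x] (3,4)
    t=0.9400 [y] (3,5)
    t=1.7090 [x] (4,5)
    t=2.8637 [x] (5,5)
    t=2.9400 [y] (5,6) — stop
  → r_3 = 2.9400
beam 4: φ=0°, α=75°
  cosα=0.2588 sinα=0.9659 | (2,4) | tMaxX 1.8546 tMaxY 0.4866 | tΔX 3.8637 tΔY 1.0353
    t=0.4866 [y] (2,5)
    t=1.5219 [y] (2,6) — stop
  → r_4 = 1.5219
beam 5: φ=45°, α=120°
  cosα=-0.5000 sinα=0.8660 | (2,4) | tMaxX 1.0400 tMaxY 0.5427 | tΔX 2.0000 tΔY 1.1547
    t=0.5427 [y] (2,5)
    t=1.0400 [x] (1,5) — stop
  → r_5 = 1.0400
beam 6: φ=90°, α=165°
  cosα=-0.9659 sinα=0.2588 | (2,4) | tMaxX 0.5383 tMaxY 1.8159 | tΔX 1.0353 tΔY 3.8637
    t=0.5383 [x] (1,4)
    t=1.5736 [x] (0,4) — stop
  → r_6 = 1.5736
beam 7: φ=135°, α=210°
  cosα=-0.8660 sinα=-0.5000 | (2,4) | tMaxX 0.6004 tMaxY 1.0600 | tΔX 1.1547 tΔY 2.0000
    t=0.6004 [x] (1,4)
    t=1.0600 [y] (1,3)
    t=1.7551 [x] (0,3) — stop
  → r_7 = 1.7551

ranges = [1.7667, 1.5322, 2.9400, 1.5219, 1.0400, 1.5736, 1.7551]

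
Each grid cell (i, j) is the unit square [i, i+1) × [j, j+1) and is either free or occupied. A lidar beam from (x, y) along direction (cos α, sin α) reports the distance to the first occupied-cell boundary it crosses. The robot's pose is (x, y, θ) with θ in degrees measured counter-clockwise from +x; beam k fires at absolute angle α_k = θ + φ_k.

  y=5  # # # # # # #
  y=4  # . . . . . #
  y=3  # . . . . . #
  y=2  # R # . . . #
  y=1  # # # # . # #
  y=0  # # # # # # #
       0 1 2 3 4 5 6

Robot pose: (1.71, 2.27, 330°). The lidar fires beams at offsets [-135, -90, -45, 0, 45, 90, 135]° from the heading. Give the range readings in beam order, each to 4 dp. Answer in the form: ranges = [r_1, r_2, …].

beam 1: φ=-135°, α=195°
  direction (-0.9659, -0.2588); cell (1,2); t to first gridline: x 0.7350, y 1.0432 (then +1.0353 / +3.8637)
    (0,2) via x @ 0.7350  # hit
  → r_1 = 0.7350
beam 2: φ=-90°, α=240°
  direction (-0.5000, -0.8660); cell (1,2); t to first gridline: x 1.4200, y 0.3118 (then +2.0000 / +1.1547)
    (1,1) via y @ 0.3118  # hit
  → r_2 = 0.3118
beam 3: φ=-45°, α=285°
  direction (0.2588, -0.9659); cell (1,2); t to first gridline: x 1.1205, y 0.2795 (then +3.8637 / +1.0353)
    (1,1) via y @ 0.2795  # hit
  → r_3 = 0.2795
beam 4: φ=0°, α=330°
  direction (0.8660, -0.5000); cell (1,2); t to first gridline: x 0.3349, y 0.5400 (then +1.1547 / +2.0000)
    (2,2) via x @ 0.3349  # hit
  → r_4 = 0.3349
beam 5: φ=45°, α=15°
  direction (0.9659, 0.2588); cell (1,2); t to first gridline: x 0.3002, y 2.8205 (then +1.0353 / +3.8637)
    (2,2) via x @ 0.3002  # hit
  → r_5 = 0.3002
beam 6: φ=90°, α=60°
  direction (0.5000, 0.8660); cell (1,2); t to first gridline: x 0.5800, y 0.8429 (then +2.0000 / +1.1547)
    (2,2) via x @ 0.5800  # hit
  → r_6 = 0.5800
beam 7: φ=135°, α=105°
  direction (-0.2588, 0.9659); cell (1,2); t to first gridline: x 2.7432, y 0.7558 (then +3.8637 / +1.0353)
    (1,3) via y @ 0.7558
    (1,4) via y @ 1.7910
    (0,4) via x @ 2.7432  # hit
  → r_7 = 2.7432

ranges = [0.7350, 0.3118, 0.2795, 0.3349, 0.3002, 0.5800, 2.7432]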